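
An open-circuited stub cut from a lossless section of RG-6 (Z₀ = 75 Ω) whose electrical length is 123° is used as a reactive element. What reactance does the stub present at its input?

tan(βl) = -1.54
For an open-circuited stub, Z_in = −jZ_0·cot(βl) = −jZ_0/tan(βl)

X_in ≈ 48.7 Ω (inductive)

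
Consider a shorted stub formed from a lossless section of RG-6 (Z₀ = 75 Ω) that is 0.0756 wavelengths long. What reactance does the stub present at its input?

X_in ≈ 38.6 Ω (inductive)

βl = 2π × 0.0756 = 27.2°
tan(βl) = 0.514
For a shorted stub, Z_in = jZ_0·tan(βl)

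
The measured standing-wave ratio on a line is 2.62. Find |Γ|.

|Γ| ≈ 0.448

|Γ| = (S − 1)/(S + 1) = (2.62 − 1)/(2.62 + 1) = 1.62/3.62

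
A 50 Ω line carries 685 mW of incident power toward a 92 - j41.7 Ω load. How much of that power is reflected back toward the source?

P_reflected ≈ 110 mW

|Γ| = |(42 − j41.7)/(142 − j41.7)| = 0.4
|Γ|² = 0.16
P_refl = |Γ|²·P_inc = 110 mW, P_del = (1 − |Γ|²)·P_inc = 575 mW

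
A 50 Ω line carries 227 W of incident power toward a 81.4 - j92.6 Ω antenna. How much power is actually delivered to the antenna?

|Γ| = |(31.4 − j92.6)/(131.4 − j92.6)| = 0.608
|Γ|² = 0.37
P_refl = |Γ|²·P_inc = 84 W, P_del = (1 − |Γ|²)·P_inc = 143 W

P_delivered ≈ 143 W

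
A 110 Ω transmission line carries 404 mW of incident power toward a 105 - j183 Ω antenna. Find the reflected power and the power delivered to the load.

|Γ| = |(-5 − j183)/(215 − j183)| = 0.648
|Γ|² = 0.42
P_refl = |Γ|²·P_inc = 170 mW, P_del = (1 − |Γ|²)·P_inc = 234 mW

P_reflected ≈ 170 mW; P_delivered ≈ 234 mW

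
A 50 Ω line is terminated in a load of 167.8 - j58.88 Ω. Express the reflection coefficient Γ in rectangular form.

Γ ≈ 0.572 − j0.116

Γ = (Z_L − Z_0)/(Z_L + Z_0) = (117.8 − j58.88)/(217.8 − j58.88)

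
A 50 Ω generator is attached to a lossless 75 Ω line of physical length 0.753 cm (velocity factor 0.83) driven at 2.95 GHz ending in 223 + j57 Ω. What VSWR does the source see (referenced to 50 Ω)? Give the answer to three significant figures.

λ = v/f = 0.83·c / 2.95 GHz = 0.0844 m
βl = 2π·l/λ = 2π × 0.0892 = 32.1°
tan(βl) = 0.628
Z_in = Z_0·(Z_L + jZ_0·tanβl)/(Z_0 + jZ_L·tanβl) = 82.7 − j96.3 Ω
Γ_s = (Z_in − Z_s)/(Z_in + Z_s) = (32.7 − j96.3)/(133 − j96.3), |Γ_s| = 0.62
VSWR = (1 + |Γ_s|)/(1 − |Γ_s|)

VSWR ≈ 4.27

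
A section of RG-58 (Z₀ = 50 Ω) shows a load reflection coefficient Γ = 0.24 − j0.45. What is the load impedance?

Z_L ≈ 47.4 − j57.7 Ω

Z_L = Z_0·(1 + Γ)/(1 − Γ) = 50·(1.24 − j0.45)/(0.76 + j0.45)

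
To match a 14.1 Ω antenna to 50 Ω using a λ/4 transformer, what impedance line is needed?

Z_qwt ≈ 26.6 Ω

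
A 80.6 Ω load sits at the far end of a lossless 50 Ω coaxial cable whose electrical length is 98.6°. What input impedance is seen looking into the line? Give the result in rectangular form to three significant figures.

tan(βl) = tan(98.6°) = -6.61
Z_in = Z_0·(Z_L + jZ_0·tanβl)/(Z_0 + jZ_L·tanβl)
     = 50·(80.6 − j331)/(50 − j533)

Z_in ≈ 31.4 + j4.61 Ω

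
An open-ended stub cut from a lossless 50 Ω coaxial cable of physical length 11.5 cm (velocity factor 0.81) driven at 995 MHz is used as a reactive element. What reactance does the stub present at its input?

X_in ≈ 270 Ω (inductive)

λ = v/f = 0.81·c / 995 MHz = 0.244 m
βl = 2π·l/λ = 2π × 0.471 = 170°
tan(βl) = -0.185
For an open-ended stub, Z_in = −jZ_0·cot(βl) = −jZ_0/tan(βl)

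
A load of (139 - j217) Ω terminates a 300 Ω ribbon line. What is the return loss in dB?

Γ = (-161 − j217)/(439 − j217), |Γ| = 0.552
RL = −20·log₁₀|Γ| = −20·log₁₀(0.552)

RL ≈ 5.16 dB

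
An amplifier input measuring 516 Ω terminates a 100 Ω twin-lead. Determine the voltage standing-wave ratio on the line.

VSWR ≈ 5.16

Γ = (516 − 100)/(516 + 100) = 0.675
VSWR = (1 + 0.675)/(1 − 0.675)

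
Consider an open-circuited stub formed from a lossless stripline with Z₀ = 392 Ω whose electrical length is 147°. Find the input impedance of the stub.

Z_in ≈ +j604 Ω

tan(βl) = -0.649
For an open-circuited stub, Z_in = −jZ_0·cot(βl) = −jZ_0/tan(βl)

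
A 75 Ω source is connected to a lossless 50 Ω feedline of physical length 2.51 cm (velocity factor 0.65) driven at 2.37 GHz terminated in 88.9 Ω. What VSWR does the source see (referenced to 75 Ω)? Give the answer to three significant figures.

VSWR ≈ 2.53

λ = v/f = 0.65·c / 2.37 GHz = 0.0823 m
βl = 2π·l/λ = 2π × 0.305 = 110°
tan(βl) = -2.77
Z_in = Z_0·(Z_L + jZ_0·tanβl)/(Z_0 + jZ_L·tanβl) = 30.5 + j11.8 Ω
Γ_s = (Z_in − Z_s)/(Z_in + Z_s) = (-44.5 + j11.8)/(106 + j11.8), |Γ_s| = 0.433
VSWR = (1 + |Γ_s|)/(1 − |Γ_s|)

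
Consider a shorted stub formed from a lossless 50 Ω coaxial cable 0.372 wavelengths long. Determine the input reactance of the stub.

X_in ≈ -51.9 Ω (capacitive)

βl = 2π × 0.372 = 134°
tan(βl) = -1.04
For a shorted stub, Z_in = jZ_0·tan(βl)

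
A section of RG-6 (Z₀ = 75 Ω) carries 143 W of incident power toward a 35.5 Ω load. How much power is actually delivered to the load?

Γ = (35.5 − 75)/(35.5 + 75) = -0.357
|Γ|² = 0.128
P_refl = |Γ|²·P_inc = 18.3 W, P_del = (1 − |Γ|²)·P_inc = 125 W

P_delivered ≈ 125 W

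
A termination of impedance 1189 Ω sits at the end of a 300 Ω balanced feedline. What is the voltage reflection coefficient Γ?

Γ = 0.597

Γ = (Z_L − Z_0)/(Z_L + Z_0) = (1189 − 300)/(1189 + 300) = 889/1489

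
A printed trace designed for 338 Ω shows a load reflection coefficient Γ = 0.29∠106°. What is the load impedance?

Z_L = Z_0·(1 + Γ)/(1 − Γ) = 338·(0.92 + j0.279)/(1.08 − j0.279)

Z_L ≈ 249 + j151 Ω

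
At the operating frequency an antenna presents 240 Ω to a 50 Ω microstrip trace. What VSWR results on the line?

For a purely resistive load, VSWR = R_L/Z_0 or Z_0/R_L (whichever > 1) = 240/50

VSWR ≈ 4.8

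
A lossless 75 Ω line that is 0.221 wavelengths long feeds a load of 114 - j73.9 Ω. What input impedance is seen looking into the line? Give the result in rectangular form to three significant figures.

βl = 2π × 0.221 = 79.6°
tan(βl) = tan(79.6°) = 5.43
Z_in = Z_0·(Z_L + jZ_0·tanβl)/(Z_0 + jZ_L·tanβl)
     = 75·(114 + j333)/(476 + j619)

Z_in ≈ 32 + j10.8 Ω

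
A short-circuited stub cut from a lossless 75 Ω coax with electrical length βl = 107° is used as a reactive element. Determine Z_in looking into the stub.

tan(βl) = -3.27
For a short-circuited stub, Z_in = jZ_0·tan(βl)

Z_in ≈ −j245 Ω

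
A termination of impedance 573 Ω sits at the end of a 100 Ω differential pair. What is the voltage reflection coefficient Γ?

Γ = 0.703

Γ = (Z_L − Z_0)/(Z_L + Z_0) = (573 − 100)/(573 + 100) = 473/673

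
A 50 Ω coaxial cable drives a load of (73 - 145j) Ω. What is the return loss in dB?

Γ = (23 − j145)/(123 − j145), |Γ| = 0.772
RL = −20·log₁₀|Γ| = −20·log₁₀(0.772)

RL ≈ 2.25 dB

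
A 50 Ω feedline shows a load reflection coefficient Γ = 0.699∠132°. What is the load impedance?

Z_L = Z_0·(1 + Γ)/(1 − Γ) = 50·(0.532 + j0.519)/(1.47 − j0.519)

Z_L ≈ 10.5 + j21.4 Ω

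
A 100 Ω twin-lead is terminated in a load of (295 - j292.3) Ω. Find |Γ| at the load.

|Γ| ≈ 0.715

Γ = (Z_L − Z_0)/(Z_L + Z_0) = (195 − j292.3)/(395 − j292.3)
|Γ| = 351/491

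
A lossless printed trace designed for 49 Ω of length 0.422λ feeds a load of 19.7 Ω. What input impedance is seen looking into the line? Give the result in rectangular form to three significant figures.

βl = 2π × 0.422 = 152°
tan(βl) = tan(152°) = -0.534
Z_in = Z_0·(Z_L + jZ_0·tanβl)/(Z_0 + jZ_L·tanβl)
     = 49·(19.7 − j26.1)/(49 − j10.5)

Z_in ≈ 24.2 − j21 Ω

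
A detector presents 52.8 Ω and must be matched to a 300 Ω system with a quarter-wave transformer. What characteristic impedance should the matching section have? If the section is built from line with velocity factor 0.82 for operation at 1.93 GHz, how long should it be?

Z_qwt ≈ 126 Ω; length ≈ 3.19 cm

Z_qwt = √(Z_0·R_L) = √(300 × 52.8) = √15840
λ = 0.82·c/f = 0.127 m, so l = λ/4 = 0.0319 m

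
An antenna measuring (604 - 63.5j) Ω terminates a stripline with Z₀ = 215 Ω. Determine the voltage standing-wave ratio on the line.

VSWR ≈ 2.84

Γ = (Z_L − Z_0)/(Z_L + Z_0) = (389 − j63.5)/(819 − j63.5)
|Γ| = 394/821 = 0.48
VSWR = (1 + |Γ|)/(1 − |Γ|) = 1.48/0.52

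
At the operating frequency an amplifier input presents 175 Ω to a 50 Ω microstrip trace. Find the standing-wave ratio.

For a purely resistive load, VSWR = R_L/Z_0 or Z_0/R_L (whichever > 1) = 175/50

VSWR ≈ 3.5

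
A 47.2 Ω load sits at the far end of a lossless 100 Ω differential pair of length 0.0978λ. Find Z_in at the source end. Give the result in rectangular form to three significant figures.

Z_in ≈ 63.6 + j49.4 Ω

βl = 2π × 0.0978 = 35.2°
tan(βl) = tan(35.2°) = 0.706
Z_in = Z_0·(Z_L + jZ_0·tanβl)/(Z_0 + jZ_L·tanβl)
     = 100·(47.2 + j70.6)/(100 + j33.3)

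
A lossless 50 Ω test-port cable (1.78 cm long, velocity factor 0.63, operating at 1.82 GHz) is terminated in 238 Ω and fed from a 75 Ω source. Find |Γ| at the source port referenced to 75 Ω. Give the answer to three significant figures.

|Γ| ≈ 0.725

λ = v/f = 0.63·c / 1.82 GHz = 0.104 m
βl = 2π·l/λ = 2π × 0.171 = 61.7°
tan(βl) = 1.86
Z_in = Z_0·(Z_L + jZ_0·tanβl)/(Z_0 + jZ_L·tanβl) = 13.4 − j25.4 Ω
Γ_s = (Z_in − Z_s)/(Z_in + Z_s) = (-61.6 − j25.4)/(88.4 − j25.4), |Γ_s| = 0.725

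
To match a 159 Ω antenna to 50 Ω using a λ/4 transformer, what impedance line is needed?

Z_qwt ≈ 89.2 Ω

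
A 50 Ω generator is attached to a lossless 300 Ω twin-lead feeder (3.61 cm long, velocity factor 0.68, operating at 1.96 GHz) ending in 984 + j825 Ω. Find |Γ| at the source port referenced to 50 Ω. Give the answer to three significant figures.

λ = v/f = 0.68·c / 1.96 GHz = 0.104 m
βl = 2π·l/λ = 2π × 0.347 = 125°
tan(βl) = -1.44
Z_in = Z_0·(Z_L + jZ_0·tanβl)/(Z_0 + jZ_L·tanβl) = 64.6 + j141 Ω
Γ_s = (Z_in − Z_s)/(Z_in + Z_s) = (14.6 + j141)/(115 + j141), |Γ_s| = 0.781

|Γ| ≈ 0.781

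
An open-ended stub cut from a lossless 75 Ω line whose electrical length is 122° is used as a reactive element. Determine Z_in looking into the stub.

Z_in ≈ +j46.9 Ω

tan(βl) = -1.6
For an open-ended stub, Z_in = −jZ_0·cot(βl) = −jZ_0/tan(βl)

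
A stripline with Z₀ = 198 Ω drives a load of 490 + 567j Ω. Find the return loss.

RL ≈ 2.91 dB

Γ = (292 + j567)/(688 + j567), |Γ| = 0.715
RL = −20·log₁₀|Γ| = −20·log₁₀(0.715)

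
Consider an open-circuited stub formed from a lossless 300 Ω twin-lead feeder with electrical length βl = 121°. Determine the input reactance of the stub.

X_in ≈ 180 Ω (inductive)

tan(βl) = -1.66
For an open-circuited stub, Z_in = −jZ_0·cot(βl) = −jZ_0/tan(βl)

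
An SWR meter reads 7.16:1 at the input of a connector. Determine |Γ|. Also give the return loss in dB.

|Γ| = (S − 1)/(S + 1) = (7.16 − 1)/(7.16 + 1) = 6.16/8.16
RL = −20·log₁₀|Γ| = −20·log₁₀(0.755)

|Γ| ≈ 0.755; return loss ≈ 2.44 dB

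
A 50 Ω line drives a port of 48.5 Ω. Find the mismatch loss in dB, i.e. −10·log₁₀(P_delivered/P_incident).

Γ = (48.5 − 50)/(48.5 + 50) = -0.0152
|Γ|² = 0.000232, so P_del/P_inc = 1 − |Γ|² = 1
ML = −10·log₁₀(1 − |Γ|²)

mismatch loss ≈ 0.00101 dB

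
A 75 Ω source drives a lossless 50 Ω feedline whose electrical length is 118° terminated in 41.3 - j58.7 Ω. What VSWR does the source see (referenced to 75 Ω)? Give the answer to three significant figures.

tan(βl) = -1.88
Z_in = Z_0·(Z_L + jZ_0·tanβl)/(Z_0 + jZ_L·tanβl) = 48.4 + j64.2 Ω
Γ_s = (Z_in − Z_s)/(Z_in + Z_s) = (-26.6 + j64.2)/(123 + j64.2), |Γ_s| = 0.5
VSWR = (1 + |Γ_s|)/(1 − |Γ_s|)

VSWR ≈ 3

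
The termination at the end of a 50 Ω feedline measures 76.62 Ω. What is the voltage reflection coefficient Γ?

Γ = 0.21

Γ = (Z_L − Z_0)/(Z_L + Z_0) = (76.62 − 50)/(76.62 + 50) = 26.62/126.6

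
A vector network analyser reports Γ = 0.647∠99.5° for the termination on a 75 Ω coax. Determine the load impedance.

Z_L = Z_0·(1 + Γ)/(1 − Γ) = 75·(0.893 + j0.638)/(1.11 − j0.638)

Z_L ≈ 26.7 + j58.6 Ω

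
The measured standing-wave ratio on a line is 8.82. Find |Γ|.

|Γ| ≈ 0.796

|Γ| = (S − 1)/(S + 1) = (8.82 − 1)/(8.82 + 1) = 7.82/9.82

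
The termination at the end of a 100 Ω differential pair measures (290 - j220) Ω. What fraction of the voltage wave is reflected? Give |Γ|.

|Γ| ≈ 0.649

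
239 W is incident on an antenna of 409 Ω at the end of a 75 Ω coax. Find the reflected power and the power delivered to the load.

P_reflected ≈ 114 W; P_delivered ≈ 125 W

Γ = (409 − 75)/(409 + 75) = 0.69
|Γ|² = 0.476
P_refl = |Γ|²·P_inc = 114 W, P_del = (1 − |Γ|²)·P_inc = 125 W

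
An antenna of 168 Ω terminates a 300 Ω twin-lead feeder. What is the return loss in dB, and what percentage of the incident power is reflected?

RL ≈ 11 dB; 7.96% of incident power reflected

Γ = (168 − 300)/(168 + 300) = -0.282
RL = −20·log₁₀(0.282) = 11 dB
P_refl/P_inc = |Γ|² = 0.0796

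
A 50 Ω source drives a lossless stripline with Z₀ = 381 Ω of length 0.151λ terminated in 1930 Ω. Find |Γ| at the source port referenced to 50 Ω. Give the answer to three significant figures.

|Γ| ≈ 0.871

βl = 2π × 0.151 = 54.4°
tan(βl) = 1.39
Z_in = Z_0·(Z_L + jZ_0·tanβl)/(Z_0 + jZ_L·tanβl) = 112 − j257 Ω
Γ_s = (Z_in − Z_s)/(Z_in + Z_s) = (61.6 − j257)/(162 − j257), |Γ_s| = 0.871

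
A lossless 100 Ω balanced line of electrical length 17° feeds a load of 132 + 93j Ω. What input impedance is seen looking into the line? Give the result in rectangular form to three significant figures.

Z_in ≈ 214 + j52.1 Ω

tan(βl) = tan(17°) = 0.306
Z_in = Z_0·(Z_L + jZ_0·tanβl)/(Z_0 + jZ_L·tanβl)
     = 100·(132 + j124)/(71.6 + j40.4)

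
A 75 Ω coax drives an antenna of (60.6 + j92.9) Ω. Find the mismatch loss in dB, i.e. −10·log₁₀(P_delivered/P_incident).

mismatch loss ≈ 1.72 dB

Γ = (-14.4 + j92.9)/(135.6 + j92.9), |Γ| = 0.572
|Γ|² = 0.327, so P_del/P_inc = 1 − |Γ|² = 0.673
ML = −10·log₁₀(1 − |Γ|²)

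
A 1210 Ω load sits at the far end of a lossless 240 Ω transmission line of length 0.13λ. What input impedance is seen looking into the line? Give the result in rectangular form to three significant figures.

Z_in ≈ 86.6 − j209 Ω

βl = 2π × 0.13 = 46.8°
tan(βl) = tan(46.8°) = 1.06
Z_in = Z_0·(Z_L + jZ_0·tanβl)/(Z_0 + jZ_L·tanβl)
     = 240·(1210 + j256)/(240 + j1290)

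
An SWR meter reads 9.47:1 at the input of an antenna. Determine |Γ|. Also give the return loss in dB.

|Γ| = (S − 1)/(S + 1) = (9.47 − 1)/(9.47 + 1) = 8.47/10.5
RL = −20·log₁₀|Γ| = −20·log₁₀(0.809)

|Γ| ≈ 0.809; return loss ≈ 1.84 dB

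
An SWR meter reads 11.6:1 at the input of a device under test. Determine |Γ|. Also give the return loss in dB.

|Γ| = (S − 1)/(S + 1) = (11.6 − 1)/(11.6 + 1) = 10.6/12.6
RL = −20·log₁₀|Γ| = −20·log₁₀(0.841)

|Γ| ≈ 0.841; return loss ≈ 1.5 dB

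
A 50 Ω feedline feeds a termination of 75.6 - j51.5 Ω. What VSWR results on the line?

Γ = (Z_L − Z_0)/(Z_L + Z_0) = (25.6 − j51.5)/(125.6 − j51.5)
|Γ| = 57.5/136 = 0.424
VSWR = (1 + |Γ|)/(1 − |Γ|) = 1.42/0.576

VSWR ≈ 2.47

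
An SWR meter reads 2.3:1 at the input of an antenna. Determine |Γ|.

|Γ| = (S − 1)/(S + 1) = (2.3 − 1)/(2.3 + 1) = 1.3/3.3

|Γ| ≈ 0.394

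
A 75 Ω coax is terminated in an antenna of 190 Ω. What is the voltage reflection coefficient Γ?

Γ = 0.434

Γ = (Z_L − Z_0)/(Z_L + Z_0) = (190 − 75)/(190 + 75) = 115/265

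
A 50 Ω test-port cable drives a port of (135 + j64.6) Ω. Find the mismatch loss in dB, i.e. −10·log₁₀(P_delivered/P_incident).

mismatch loss ≈ 1.53 dB

Γ = (85 + j64.6)/(185 + j64.6), |Γ| = 0.545
|Γ|² = 0.297, so P_del/P_inc = 1 − |Γ|² = 0.703
ML = −10·log₁₀(1 − |Γ|²)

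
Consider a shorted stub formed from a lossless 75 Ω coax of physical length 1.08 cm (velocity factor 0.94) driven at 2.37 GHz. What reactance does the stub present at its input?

X_in ≈ 48.1 Ω (inductive)

λ = v/f = 0.94·c / 2.37 GHz = 0.119 m
βl = 2π·l/λ = 2π × 0.0908 = 32.7°
tan(βl) = 0.641
For a shorted stub, Z_in = jZ_0·tan(βl)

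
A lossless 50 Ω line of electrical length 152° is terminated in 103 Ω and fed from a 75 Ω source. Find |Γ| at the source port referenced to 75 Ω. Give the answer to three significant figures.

tan(βl) = -0.532
Z_in = Z_0·(Z_L + jZ_0·tanβl)/(Z_0 + jZ_L·tanβl) = 60.1 + j39.2 Ω
Γ_s = (Z_in − Z_s)/(Z_in + Z_s) = (-14.9 + j39.2)/(135 + j39.2), |Γ_s| = 0.298

|Γ| ≈ 0.298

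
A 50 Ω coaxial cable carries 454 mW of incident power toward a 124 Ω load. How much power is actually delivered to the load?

Γ = (124 − 50)/(124 + 50) = 0.425
|Γ|² = 0.181
P_refl = |Γ|²·P_inc = 82.1 mW, P_del = (1 − |Γ|²)·P_inc = 372 mW

P_delivered ≈ 372 mW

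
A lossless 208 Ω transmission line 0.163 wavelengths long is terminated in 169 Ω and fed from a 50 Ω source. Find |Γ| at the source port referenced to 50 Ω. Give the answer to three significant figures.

|Γ| ≈ 0.646

βl = 2π × 0.163 = 58.7°
tan(βl) = 1.64
Z_in = Z_0·(Z_L + jZ_0·tanβl)/(Z_0 + jZ_L·tanβl) = 225 + j41.7 Ω
Γ_s = (Z_in − Z_s)/(Z_in + Z_s) = (175 + j41.7)/(275 + j41.7), |Γ_s| = 0.646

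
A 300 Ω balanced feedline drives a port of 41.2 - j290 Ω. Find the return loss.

Γ = (-258.8 − j290)/(341.2 − j290), |Γ| = 0.868
RL = −20·log₁₀|Γ| = −20·log₁₀(0.868)

RL ≈ 1.23 dB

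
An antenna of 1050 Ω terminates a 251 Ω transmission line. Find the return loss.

RL ≈ 4.23 dB

Γ = (1050 − 251)/(1050 + 251) = 0.614
RL = −20·log₁₀|Γ| = −20·log₁₀(0.614)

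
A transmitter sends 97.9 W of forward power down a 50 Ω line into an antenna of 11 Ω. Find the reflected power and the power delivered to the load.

Γ = (11 − 50)/(11 + 50) = -0.639
|Γ|² = 0.409
P_refl = |Γ|²·P_inc = 40 W, P_del = (1 − |Γ|²)·P_inc = 57.9 W

P_reflected ≈ 40 W; P_delivered ≈ 57.9 W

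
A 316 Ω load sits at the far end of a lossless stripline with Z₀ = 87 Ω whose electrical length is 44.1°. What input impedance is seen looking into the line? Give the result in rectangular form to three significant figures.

Z_in ≈ 45.8 − j76.8 Ω

tan(βl) = tan(44.1°) = 0.969
Z_in = Z_0·(Z_L + jZ_0·tanβl)/(Z_0 + jZ_L·tanβl)
     = 87·(316 + j84.3)/(87 + j306)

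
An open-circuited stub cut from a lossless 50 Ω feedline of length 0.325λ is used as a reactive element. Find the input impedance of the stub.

Z_in ≈ +j25.5 Ω

βl = 2π × 0.325 = 117°
tan(βl) = -1.96
For an open-circuited stub, Z_in = −jZ_0·cot(βl) = −jZ_0/tan(βl)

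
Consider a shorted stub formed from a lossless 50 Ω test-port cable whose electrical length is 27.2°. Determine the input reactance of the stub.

tan(βl) = 0.514
For a shorted stub, Z_in = jZ_0·tan(βl)

X_in ≈ 25.7 Ω (inductive)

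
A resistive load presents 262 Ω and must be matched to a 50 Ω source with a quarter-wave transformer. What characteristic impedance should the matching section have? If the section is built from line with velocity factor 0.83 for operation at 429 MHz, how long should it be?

Z_qwt = √(Z_0·R_L) = √(50 × 262) = √13100
λ = 0.83·c/f = 0.58 m, so l = λ/4 = 0.145 m

Z_qwt ≈ 114 Ω; length ≈ 14.5 cm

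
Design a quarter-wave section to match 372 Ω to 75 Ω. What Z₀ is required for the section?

Z_qwt = √(Z_0·R_L) = √(75 × 372) = √27900

Z_qwt ≈ 167 Ω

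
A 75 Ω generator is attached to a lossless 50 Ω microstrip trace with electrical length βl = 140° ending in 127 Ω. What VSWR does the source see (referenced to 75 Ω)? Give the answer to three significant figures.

tan(βl) = -0.839
Z_in = Z_0·(Z_L + jZ_0·tanβl)/(Z_0 + jZ_L·tanβl) = 39 + j41.3 Ω
Γ_s = (Z_in − Z_s)/(Z_in + Z_s) = (-36 + j41.3)/(114 + j41.3), |Γ_s| = 0.451
VSWR = (1 + |Γ_s|)/(1 − |Γ_s|)

VSWR ≈ 2.64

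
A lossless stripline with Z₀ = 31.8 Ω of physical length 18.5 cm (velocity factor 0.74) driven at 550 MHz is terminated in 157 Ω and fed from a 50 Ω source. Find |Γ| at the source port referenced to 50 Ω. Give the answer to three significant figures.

|Γ| ≈ 0.552

λ = v/f = 0.74·c / 550 MHz = 0.404 m
βl = 2π·l/λ = 2π × 0.458 = 165°
tan(βl) = -0.268
Z_in = Z_0·(Z_L + jZ_0·tanβl)/(Z_0 + jZ_L·tanβl) = 61.2 + j72.4 Ω
Γ_s = (Z_in − Z_s)/(Z_in + Z_s) = (11.2 + j72.4)/(111 + j72.4), |Γ_s| = 0.552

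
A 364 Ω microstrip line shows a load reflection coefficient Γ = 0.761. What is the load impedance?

Z_L = Z_0·(1 + Γ)/(1 − Γ) = 364·(1.76)/(0.239)

Z_L ≈ 2680 Ω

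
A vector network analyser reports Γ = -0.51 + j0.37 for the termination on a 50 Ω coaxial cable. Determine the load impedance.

Z_L = Z_0·(1 + Γ)/(1 − Γ) = 50·(0.49 + j0.37)/(1.51 − j0.37)

Z_L ≈ 12.5 + j15.3 Ω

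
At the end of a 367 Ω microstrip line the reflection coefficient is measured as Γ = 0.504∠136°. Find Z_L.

Z_L = Z_0·(1 + Γ)/(1 − Γ) = 367·(0.637 + j0.35)/(1.36 − j0.35)

Z_L ≈ 138 + j130 Ω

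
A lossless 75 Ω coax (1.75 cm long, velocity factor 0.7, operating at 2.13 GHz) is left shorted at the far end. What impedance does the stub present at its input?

λ = v/f = 0.7·c / 2.13 GHz = 0.0986 m
βl = 2π·l/λ = 2π × 0.178 = 63.9°
tan(βl) = 2.04
For a shorted stub, Z_in = jZ_0·tan(βl)

Z_in ≈ +j153 Ω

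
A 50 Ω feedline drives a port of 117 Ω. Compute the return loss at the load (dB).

RL ≈ 7.93 dB

Γ = (117 − 50)/(117 + 50) = 0.401
RL = −20·log₁₀|Γ| = −20·log₁₀(0.401)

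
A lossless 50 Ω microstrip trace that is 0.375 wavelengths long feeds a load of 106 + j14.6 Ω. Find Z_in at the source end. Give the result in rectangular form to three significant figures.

βl = 2π × 0.375 = 135°
tan(βl) = tan(135°) = -1
Z_in = Z_0·(Z_L + jZ_0·tanβl)/(Z_0 + jZ_L·tanβl)
     = 50·(106 − j35.4)/(64.6 − j106)

Z_in ≈ 34.4 + j29 Ω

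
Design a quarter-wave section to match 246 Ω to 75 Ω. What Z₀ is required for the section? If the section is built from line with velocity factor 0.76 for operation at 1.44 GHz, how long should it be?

Z_qwt = √(Z_0·R_L) = √(75 × 246) = √18450
λ = 0.76·c/f = 0.158 m, so l = λ/4 = 0.0396 m

Z_qwt ≈ 136 Ω; length ≈ 3.96 cm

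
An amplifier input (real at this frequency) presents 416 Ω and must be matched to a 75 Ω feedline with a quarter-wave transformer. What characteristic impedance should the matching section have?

Z_qwt ≈ 177 Ω

Z_qwt = √(Z_0·R_L) = √(75 × 416) = √31200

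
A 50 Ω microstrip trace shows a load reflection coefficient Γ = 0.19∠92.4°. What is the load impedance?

Z_L ≈ 45.8 + j18 Ω

Z_L = Z_0·(1 + Γ)/(1 − Γ) = 50·(0.992 + j0.19)/(1.01 − j0.19)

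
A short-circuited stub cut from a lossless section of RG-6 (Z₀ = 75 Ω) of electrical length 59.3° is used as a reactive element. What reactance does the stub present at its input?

tan(βl) = 1.68
For a short-circuited stub, Z_in = jZ_0·tan(βl)

X_in ≈ 126 Ω (inductive)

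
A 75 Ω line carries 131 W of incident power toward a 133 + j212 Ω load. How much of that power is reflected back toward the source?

|Γ| = |(58 + j212)/(208 + j212)| = 0.74
|Γ|² = 0.548
P_refl = |Γ|²·P_inc = 71.7 W, P_del = (1 − |Γ|²)·P_inc = 59.3 W

P_reflected ≈ 71.7 W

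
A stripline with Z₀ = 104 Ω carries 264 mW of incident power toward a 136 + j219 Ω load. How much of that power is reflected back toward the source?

|Γ| = |(32 + j219)/(240 + j219)| = 0.681
|Γ|² = 0.464
P_refl = |Γ|²·P_inc = 123 mW, P_del = (1 − |Γ|²)·P_inc = 141 mW

P_reflected ≈ 123 mW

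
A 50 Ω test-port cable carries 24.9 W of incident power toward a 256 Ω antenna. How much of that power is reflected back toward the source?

P_reflected ≈ 11.3 W

Γ = (256 − 50)/(256 + 50) = 0.673
|Γ|² = 0.453
P_refl = |Γ|²·P_inc = 11.3 W, P_del = (1 − |Γ|²)·P_inc = 13.6 W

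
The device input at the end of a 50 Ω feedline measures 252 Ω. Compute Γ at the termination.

Γ = (Z_L − Z_0)/(Z_L + Z_0) = (252 − 50)/(252 + 50) = 202/302

Γ = 0.669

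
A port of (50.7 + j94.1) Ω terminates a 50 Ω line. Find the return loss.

Γ = (0.7 + j94.1)/(100.7 + j94.1), |Γ| = 0.683
RL = −20·log₁₀|Γ| = −20·log₁₀(0.683)

RL ≈ 3.31 dB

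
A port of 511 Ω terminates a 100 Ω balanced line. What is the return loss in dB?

RL ≈ 3.44 dB

Γ = (511 − 100)/(511 + 100) = 0.673
RL = −20·log₁₀|Γ| = −20·log₁₀(0.673)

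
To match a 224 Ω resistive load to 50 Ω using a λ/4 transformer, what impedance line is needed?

Z_qwt ≈ 106 Ω

Z_qwt = √(Z_0·R_L) = √(50 × 224) = √11200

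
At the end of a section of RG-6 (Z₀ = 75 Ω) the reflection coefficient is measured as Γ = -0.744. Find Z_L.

Z_L = Z_0·(1 + Γ)/(1 − Γ) = 75·(0.256)/(1.74)

Z_L ≈ 11 Ω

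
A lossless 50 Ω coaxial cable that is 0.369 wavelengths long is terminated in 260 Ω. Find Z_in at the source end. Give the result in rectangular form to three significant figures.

βl = 2π × 0.369 = 133°
tan(βl) = tan(133°) = -1.08
Z_in = Z_0·(Z_L + jZ_0·tanβl)/(Z_0 + jZ_L·tanβl)
     = 50·(260 − j53.9)/(50 − j280)

Z_in ≈ 17.3 + j43.3 Ω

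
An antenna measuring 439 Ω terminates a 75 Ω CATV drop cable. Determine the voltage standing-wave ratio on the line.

VSWR ≈ 5.85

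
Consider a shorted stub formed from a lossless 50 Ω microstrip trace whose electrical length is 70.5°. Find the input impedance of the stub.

tan(βl) = 2.82
For a shorted stub, Z_in = jZ_0·tan(βl)

Z_in ≈ +j141 Ω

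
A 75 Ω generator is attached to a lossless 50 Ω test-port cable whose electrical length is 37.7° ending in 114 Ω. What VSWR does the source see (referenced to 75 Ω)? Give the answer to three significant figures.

VSWR ≈ 2.32

tan(βl) = 0.773
Z_in = Z_0·(Z_L + jZ_0·tanβl)/(Z_0 + jZ_L·tanβl) = 44.4 − j39.5 Ω
Γ_s = (Z_in − Z_s)/(Z_in + Z_s) = (-30.6 − j39.5)/(119 − j39.5), |Γ_s| = 0.398
VSWR = (1 + |Γ_s|)/(1 − |Γ_s|)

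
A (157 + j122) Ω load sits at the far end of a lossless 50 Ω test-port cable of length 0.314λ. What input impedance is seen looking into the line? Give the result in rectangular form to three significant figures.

βl = 2π × 0.314 = 113°
tan(βl) = tan(113°) = -2.35
Z_in = Z_0·(Z_L + jZ_0·tanβl)/(Z_0 + jZ_L·tanβl)
     = 50·(157 + j4.44)/(337 − j369)

Z_in ≈ 10.3 + j11.9 Ω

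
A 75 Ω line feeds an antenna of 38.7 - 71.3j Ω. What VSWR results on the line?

Γ = (Z_L − Z_0)/(Z_L + Z_0) = (-36.3 − j71.3)/(113.7 − j71.3)
|Γ| = 80/134 = 0.596
VSWR = (1 + |Γ|)/(1 − |Γ|) = 1.6/0.404

VSWR ≈ 3.95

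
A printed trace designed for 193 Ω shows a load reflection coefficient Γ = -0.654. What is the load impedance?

Z_L = Z_0·(1 + Γ)/(1 − Γ) = 193·(0.346)/(1.65)

Z_L ≈ 40.4 Ω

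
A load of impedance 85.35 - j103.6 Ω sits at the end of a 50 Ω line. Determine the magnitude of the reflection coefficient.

Γ = (Z_L − Z_0)/(Z_L + Z_0) = (35.35 − j103.6)/(135.3 − j103.6)
|Γ| = 109/170

|Γ| ≈ 0.642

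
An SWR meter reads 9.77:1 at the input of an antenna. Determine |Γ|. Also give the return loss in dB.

|Γ| ≈ 0.814; return loss ≈ 1.78 dB

|Γ| = (S − 1)/(S + 1) = (9.77 − 1)/(9.77 + 1) = 8.77/10.8
RL = −20·log₁₀|Γ| = −20·log₁₀(0.814)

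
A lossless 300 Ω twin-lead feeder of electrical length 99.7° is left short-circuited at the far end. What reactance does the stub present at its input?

X_in ≈ -1760 Ω (capacitive)

tan(βl) = -5.85
For a short-circuited stub, Z_in = jZ_0·tan(βl)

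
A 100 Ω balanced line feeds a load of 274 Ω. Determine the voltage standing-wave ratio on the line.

VSWR ≈ 2.74

For a purely resistive load, VSWR = R_L/Z_0 or Z_0/R_L (whichever > 1) = 274/100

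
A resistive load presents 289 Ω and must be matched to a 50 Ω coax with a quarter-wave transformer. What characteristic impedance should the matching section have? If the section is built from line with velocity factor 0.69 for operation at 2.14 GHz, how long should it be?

Z_qwt ≈ 120 Ω; length ≈ 2.42 cm

Z_qwt = √(Z_0·R_L) = √(50 × 289) = √14450
λ = 0.69·c/f = 0.0967 m, so l = λ/4 = 0.0242 m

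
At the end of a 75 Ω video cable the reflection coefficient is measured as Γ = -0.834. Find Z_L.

Z_L ≈ 6.79 Ω

Z_L = Z_0·(1 + Γ)/(1 − Γ) = 75·(0.166)/(1.83)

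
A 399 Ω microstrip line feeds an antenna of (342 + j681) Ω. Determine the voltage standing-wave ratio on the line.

VSWR ≈ 5.23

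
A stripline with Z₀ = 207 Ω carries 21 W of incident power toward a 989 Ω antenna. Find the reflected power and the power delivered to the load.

Γ = (989 − 207)/(989 + 207) = 0.654
|Γ|² = 0.428
P_refl = |Γ|²·P_inc = 8.98 W, P_del = (1 − |Γ|²)·P_inc = 12 W

P_reflected ≈ 8.98 W; P_delivered ≈ 12 W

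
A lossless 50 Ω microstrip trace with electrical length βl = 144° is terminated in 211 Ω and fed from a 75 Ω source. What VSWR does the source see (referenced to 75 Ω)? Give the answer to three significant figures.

VSWR ≈ 4.07

tan(βl) = -0.727
Z_in = Z_0·(Z_L + jZ_0·tanβl)/(Z_0 + jZ_L·tanβl) = 31 + j58.7 Ω
Γ_s = (Z_in − Z_s)/(Z_in + Z_s) = (-44 + j58.7)/(106 + j58.7), |Γ_s| = 0.606
VSWR = (1 + |Γ_s|)/(1 − |Γ_s|)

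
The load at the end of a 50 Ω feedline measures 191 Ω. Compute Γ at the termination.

Γ = 0.585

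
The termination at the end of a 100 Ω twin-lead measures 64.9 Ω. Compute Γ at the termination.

Γ = (Z_L − Z_0)/(Z_L + Z_0) = (64.9 − 100)/(64.9 + 100) = -35.1/164.9

Γ = -0.213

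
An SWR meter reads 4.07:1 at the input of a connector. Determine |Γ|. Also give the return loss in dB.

|Γ| = (S − 1)/(S + 1) = (4.07 − 1)/(4.07 + 1) = 3.07/5.07
RL = −20·log₁₀|Γ| = −20·log₁₀(0.606)

|Γ| ≈ 0.606; return loss ≈ 4.36 dB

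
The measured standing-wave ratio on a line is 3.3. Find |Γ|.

|Γ| ≈ 0.535

|Γ| = (S − 1)/(S + 1) = (3.3 − 1)/(3.3 + 1) = 2.3/4.3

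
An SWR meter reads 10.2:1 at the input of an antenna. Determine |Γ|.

|Γ| = (S − 1)/(S + 1) = (10.2 − 1)/(10.2 + 1) = 9.2/11.2

|Γ| ≈ 0.821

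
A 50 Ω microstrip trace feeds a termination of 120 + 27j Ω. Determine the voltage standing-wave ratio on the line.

Γ = (Z_L − Z_0)/(Z_L + Z_0) = (70 + j27)/(170 + j27)
|Γ| = 75/172 = 0.436
VSWR = (1 + |Γ|)/(1 − |Γ|) = 1.44/0.564

VSWR ≈ 2.55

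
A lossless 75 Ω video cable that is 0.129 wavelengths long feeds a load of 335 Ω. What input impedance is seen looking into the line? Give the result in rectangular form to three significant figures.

βl = 2π × 0.129 = 46.4°
tan(βl) = tan(46.4°) = 1.05
Z_in = Z_0·(Z_L + jZ_0·tanβl)/(Z_0 + jZ_L·tanβl)
     = 75·(335 + j78.9)/(75 + j352)

Z_in ≈ 30.6 − j64.8 Ω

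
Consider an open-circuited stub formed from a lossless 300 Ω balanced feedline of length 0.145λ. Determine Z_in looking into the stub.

βl = 2π × 0.145 = 52.2°
tan(βl) = 1.29
For an open-circuited stub, Z_in = −jZ_0·cot(βl) = −jZ_0/tan(βl)

Z_in ≈ −j233 Ω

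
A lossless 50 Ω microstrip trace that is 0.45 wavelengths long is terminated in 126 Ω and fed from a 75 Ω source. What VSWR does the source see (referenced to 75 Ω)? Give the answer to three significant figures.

VSWR ≈ 1.92

βl = 2π × 0.45 = 162°
tan(βl) = -0.325
Z_in = Z_0·(Z_L + jZ_0·tanβl)/(Z_0 + jZ_L·tanβl) = 83.4 + j52 Ω
Γ_s = (Z_in − Z_s)/(Z_in + Z_s) = (8.39 + j52)/(158 + j52), |Γ_s| = 0.316
VSWR = (1 + |Γ_s|)/(1 − |Γ_s|)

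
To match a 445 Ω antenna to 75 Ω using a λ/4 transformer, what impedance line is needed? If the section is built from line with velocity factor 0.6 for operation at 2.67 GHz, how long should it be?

Z_qwt ≈ 183 Ω; length ≈ 1.69 cm

Z_qwt = √(Z_0·R_L) = √(75 × 445) = √33380
λ = 0.6·c/f = 0.0674 m, so l = λ/4 = 0.0169 m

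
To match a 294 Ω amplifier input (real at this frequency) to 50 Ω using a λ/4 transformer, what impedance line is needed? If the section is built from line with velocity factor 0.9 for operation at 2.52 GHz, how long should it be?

Z_qwt ≈ 121 Ω; length ≈ 2.68 cm

Z_qwt = √(Z_0·R_L) = √(50 × 294) = √14700
λ = 0.9·c/f = 0.107 m, so l = λ/4 = 0.0268 m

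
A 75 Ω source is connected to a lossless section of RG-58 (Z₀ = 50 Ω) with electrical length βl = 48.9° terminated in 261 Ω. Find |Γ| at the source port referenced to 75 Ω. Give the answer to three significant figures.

|Γ| ≈ 0.713

tan(βl) = 1.15
Z_in = Z_0·(Z_L + jZ_0·tanβl)/(Z_0 + jZ_L·tanβl) = 16.4 − j40.9 Ω
Γ_s = (Z_in − Z_s)/(Z_in + Z_s) = (-58.6 − j40.9)/(91.4 − j40.9), |Γ_s| = 0.713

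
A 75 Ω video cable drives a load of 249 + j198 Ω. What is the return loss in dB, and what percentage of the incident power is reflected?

RL ≈ 3.17 dB; 48.2% of incident power reflected

Γ = (174 + j198)/(324 + j198), |Γ| = 0.694
RL = −20·log₁₀(0.694) = 3.17 dB
P_refl/P_inc = |Γ|² = 0.482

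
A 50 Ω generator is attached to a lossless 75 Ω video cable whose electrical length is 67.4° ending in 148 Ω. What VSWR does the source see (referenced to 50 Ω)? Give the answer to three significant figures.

tan(βl) = 2.4
Z_in = Z_0·(Z_L + jZ_0·tanβl)/(Z_0 + jZ_L·tanβl) = 42.7 − j22.2 Ω
Γ_s = (Z_in − Z_s)/(Z_in + Z_s) = (-7.31 − j22.2)/(92.7 − j22.2), |Γ_s| = 0.245
VSWR = (1 + |Γ_s|)/(1 − |Γ_s|)

VSWR ≈ 1.65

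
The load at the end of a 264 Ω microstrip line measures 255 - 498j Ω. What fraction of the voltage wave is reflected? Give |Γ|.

|Γ| ≈ 0.692

Γ = (Z_L − Z_0)/(Z_L + Z_0) = (-9 − j498)/(519 − j498)
|Γ| = 498/719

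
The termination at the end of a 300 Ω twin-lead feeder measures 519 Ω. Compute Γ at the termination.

Γ = 0.267

Γ = (Z_L − Z_0)/(Z_L + Z_0) = (519 − 300)/(519 + 300) = 219/819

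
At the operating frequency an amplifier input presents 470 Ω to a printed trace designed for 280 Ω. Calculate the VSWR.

Γ = (470 − 280)/(470 + 280) = 0.253
VSWR = (1 + 0.253)/(1 − 0.253)

VSWR ≈ 1.68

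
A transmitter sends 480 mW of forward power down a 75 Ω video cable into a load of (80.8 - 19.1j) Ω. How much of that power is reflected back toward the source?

|Γ| = |(5.8 − j19.1)/(155.8 − j19.1)| = 0.127
|Γ|² = 0.0162
P_refl = |Γ|²·P_inc = 7.76 mW, P_del = (1 − |Γ|²)·P_inc = 472 mW

P_reflected ≈ 7.76 mW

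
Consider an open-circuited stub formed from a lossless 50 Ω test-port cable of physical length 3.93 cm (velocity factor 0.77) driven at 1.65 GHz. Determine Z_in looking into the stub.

Z_in ≈ +j9.77 Ω

λ = v/f = 0.77·c / 1.65 GHz = 0.14 m
βl = 2π·l/λ = 2π × 0.281 = 101°
tan(βl) = -5.12
For an open-circuited stub, Z_in = −jZ_0·cot(βl) = −jZ_0/tan(βl)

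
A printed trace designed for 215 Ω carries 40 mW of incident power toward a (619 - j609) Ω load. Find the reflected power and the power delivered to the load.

P_reflected ≈ 20 mW; P_delivered ≈ 20 mW

|Γ| = |(404 − j609)/(834 − j609)| = 0.708
|Γ|² = 0.501
P_refl = |Γ|²·P_inc = 20 mW, P_del = (1 − |Γ|²)·P_inc = 20 mW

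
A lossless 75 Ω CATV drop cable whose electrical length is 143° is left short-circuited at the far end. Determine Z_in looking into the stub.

Z_in ≈ −j56.5 Ω

tan(βl) = -0.754
For a short-circuited stub, Z_in = jZ_0·tan(βl)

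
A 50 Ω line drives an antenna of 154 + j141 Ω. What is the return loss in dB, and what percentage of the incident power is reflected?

RL ≈ 3.02 dB; 49.9% of incident power reflected

Γ = (104 + j141)/(204 + j141), |Γ| = 0.707
RL = −20·log₁₀(0.707) = 3.02 dB
P_refl/P_inc = |Γ|² = 0.499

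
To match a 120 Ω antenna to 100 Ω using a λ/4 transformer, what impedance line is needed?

Z_qwt ≈ 110 Ω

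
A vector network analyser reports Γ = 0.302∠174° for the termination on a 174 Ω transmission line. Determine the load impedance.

Z_L = Z_0·(1 + Γ)/(1 − Γ) = 174·(0.7 + j0.0316)/(1.3 − j0.0316)

Z_L ≈ 93.5 + j6.49 Ω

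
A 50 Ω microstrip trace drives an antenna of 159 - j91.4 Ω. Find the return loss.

RL ≈ 4.1 dB

Γ = (109 − j91.4)/(209 − j91.4), |Γ| = 0.624
RL = −20·log₁₀|Γ| = −20·log₁₀(0.624)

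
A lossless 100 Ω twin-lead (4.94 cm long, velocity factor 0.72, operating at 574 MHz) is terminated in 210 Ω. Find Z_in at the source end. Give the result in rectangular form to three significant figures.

λ = v/f = 0.72·c / 574 MHz = 0.376 m
βl = 2π·l/λ = 2π × 0.131 = 47.3°
tan(βl) = tan(47.3°) = 1.08
Z_in = Z_0·(Z_L + jZ_0·tanβl)/(Z_0 + jZ_L·tanβl)
     = 100·(210 + j108)/(100 + j227)

Z_in ≈ 74 − j59.9 Ω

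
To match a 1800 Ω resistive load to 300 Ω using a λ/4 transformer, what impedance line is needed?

Z_qwt ≈ 735 Ω

Z_qwt = √(Z_0·R_L) = √(300 × 1800) = √540000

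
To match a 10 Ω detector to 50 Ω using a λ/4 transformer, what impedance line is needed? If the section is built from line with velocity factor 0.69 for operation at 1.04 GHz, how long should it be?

Z_qwt = √(Z_0·R_L) = √(50 × 10) = √500
λ = 0.69·c/f = 0.199 m, so l = λ/4 = 0.0498 m

Z_qwt ≈ 22.4 Ω; length ≈ 4.98 cm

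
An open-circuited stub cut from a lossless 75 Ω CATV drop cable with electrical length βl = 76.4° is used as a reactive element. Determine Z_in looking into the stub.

tan(βl) = 4.13
For an open-circuited stub, Z_in = −jZ_0·cot(βl) = −jZ_0/tan(βl)

Z_in ≈ −j18.1 Ω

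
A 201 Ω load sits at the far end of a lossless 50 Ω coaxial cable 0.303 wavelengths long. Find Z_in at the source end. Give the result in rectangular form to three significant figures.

βl = 2π × 0.303 = 109°
tan(βl) = tan(109°) = -2.89
Z_in = Z_0·(Z_L + jZ_0·tanβl)/(Z_0 + jZ_L·tanβl)
     = 50·(201 − j145)/(50 − j581)

Z_in ≈ 13.8 + j16.1 Ω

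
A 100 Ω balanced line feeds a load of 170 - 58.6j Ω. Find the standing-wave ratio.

VSWR ≈ 1.99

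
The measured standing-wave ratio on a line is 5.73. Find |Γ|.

|Γ| ≈ 0.703

|Γ| = (S − 1)/(S + 1) = (5.73 − 1)/(5.73 + 1) = 4.73/6.73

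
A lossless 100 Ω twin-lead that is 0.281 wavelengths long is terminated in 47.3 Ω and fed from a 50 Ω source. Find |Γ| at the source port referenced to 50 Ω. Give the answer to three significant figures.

βl = 2π × 0.281 = 101°
tan(βl) = -5.07
Z_in = Z_0·(Z_L + jZ_0·tanβl)/(Z_0 + jZ_L·tanβl) = 187 − j58.3 Ω
Γ_s = (Z_in − Z_s)/(Z_in + Z_s) = (137 − j58.3)/(237 − j58.3), |Γ_s| = 0.61

|Γ| ≈ 0.61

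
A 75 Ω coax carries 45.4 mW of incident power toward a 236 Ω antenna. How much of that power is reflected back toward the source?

Γ = (236 − 75)/(236 + 75) = 0.518
|Γ|² = 0.268
P_refl = |Γ|²·P_inc = 12.2 mW, P_del = (1 − |Γ|²)·P_inc = 33.2 mW

P_reflected ≈ 12.2 mW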